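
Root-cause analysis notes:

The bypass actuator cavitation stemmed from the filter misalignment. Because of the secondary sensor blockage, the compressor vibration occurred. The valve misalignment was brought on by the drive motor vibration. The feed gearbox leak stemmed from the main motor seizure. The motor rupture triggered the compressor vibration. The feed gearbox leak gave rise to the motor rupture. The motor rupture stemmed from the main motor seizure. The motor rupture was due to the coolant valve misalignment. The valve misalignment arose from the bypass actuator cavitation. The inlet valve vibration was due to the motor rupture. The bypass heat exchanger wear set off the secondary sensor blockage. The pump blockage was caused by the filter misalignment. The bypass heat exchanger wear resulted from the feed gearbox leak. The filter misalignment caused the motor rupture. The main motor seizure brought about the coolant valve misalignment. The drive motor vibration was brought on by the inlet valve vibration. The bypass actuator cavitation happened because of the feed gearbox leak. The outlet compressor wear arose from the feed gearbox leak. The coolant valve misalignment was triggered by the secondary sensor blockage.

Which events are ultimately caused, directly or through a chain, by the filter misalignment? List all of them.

Direct effects: the motor rupture, the pump blockage, the bypass actuator cavitation.
2 steps out: the compressor vibration, the inlet valve vibration, the valve misalignment.
3 steps out: the drive motor vibration.
Not reachable from it: the main motor seizure, the feed gearbox leak, the outlet compressor wear, the bypass heat exchanger wear, the secondary sensor blockage, the coolant valve misalignment.

the bypass actuator cavitation, the compressor vibration, the drive motor vibration, the inlet valve vibration, the motor rupture, the pump blockage, the valve misalignment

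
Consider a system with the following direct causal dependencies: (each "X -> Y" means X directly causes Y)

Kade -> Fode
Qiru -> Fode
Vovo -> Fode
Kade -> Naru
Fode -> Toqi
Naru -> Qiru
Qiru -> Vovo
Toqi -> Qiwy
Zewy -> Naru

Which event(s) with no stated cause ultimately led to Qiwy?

Tracing upstream from Qiwy: Qiwy ← Toqi ← Fode ← Kade.
A separate upstream branch: Qiwy ← Toqi ← Fode ← Qiru ← Naru ← Zewy.
Each of those chain origins has no stated cause.

Kade, Zewy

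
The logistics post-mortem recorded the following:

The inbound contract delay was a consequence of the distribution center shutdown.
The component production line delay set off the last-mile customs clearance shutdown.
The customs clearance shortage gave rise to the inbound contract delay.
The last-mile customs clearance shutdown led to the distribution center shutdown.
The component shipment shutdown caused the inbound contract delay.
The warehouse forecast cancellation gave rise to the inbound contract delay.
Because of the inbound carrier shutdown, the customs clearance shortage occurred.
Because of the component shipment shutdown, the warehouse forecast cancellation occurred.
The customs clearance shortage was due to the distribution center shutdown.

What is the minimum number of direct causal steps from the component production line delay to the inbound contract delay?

3

Shortest chain: the component production line delay → the last-mile customs clearance shutdown → the distribution center shutdown → the inbound contract delay.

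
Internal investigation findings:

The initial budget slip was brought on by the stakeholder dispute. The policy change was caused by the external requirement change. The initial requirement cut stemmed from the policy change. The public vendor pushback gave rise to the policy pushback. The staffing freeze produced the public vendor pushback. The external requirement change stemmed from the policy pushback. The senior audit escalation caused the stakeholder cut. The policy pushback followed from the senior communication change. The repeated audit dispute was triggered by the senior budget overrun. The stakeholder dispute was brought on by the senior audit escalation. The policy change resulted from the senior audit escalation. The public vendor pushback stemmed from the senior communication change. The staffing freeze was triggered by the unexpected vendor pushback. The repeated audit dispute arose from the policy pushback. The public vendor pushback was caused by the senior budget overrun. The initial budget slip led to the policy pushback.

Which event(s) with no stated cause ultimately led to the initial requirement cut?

Tracing upstream from the initial requirement cut: the initial requirement cut ← the policy change ← the external requirement change ← the policy pushback ← the public vendor pushback ← the staffing freeze ← the unexpected vendor pushback.
A separate upstream branch: the initial requirement cut ← the policy change ← the external requirement change ← the policy pushback ← the public vendor pushback ← the senior budget overrun.
A separate upstream branch: the initial requirement cut ← the policy change ← the senior audit escalation.
A separate upstream branch: the initial requirement cut ← the policy change ← the external requirement change ← the policy pushback ← the senior communication change.
Each of those chain origins has no stated cause.

the senior audit escalation, the senior budget overrun, the senior communication change, the unexpected vendor pushback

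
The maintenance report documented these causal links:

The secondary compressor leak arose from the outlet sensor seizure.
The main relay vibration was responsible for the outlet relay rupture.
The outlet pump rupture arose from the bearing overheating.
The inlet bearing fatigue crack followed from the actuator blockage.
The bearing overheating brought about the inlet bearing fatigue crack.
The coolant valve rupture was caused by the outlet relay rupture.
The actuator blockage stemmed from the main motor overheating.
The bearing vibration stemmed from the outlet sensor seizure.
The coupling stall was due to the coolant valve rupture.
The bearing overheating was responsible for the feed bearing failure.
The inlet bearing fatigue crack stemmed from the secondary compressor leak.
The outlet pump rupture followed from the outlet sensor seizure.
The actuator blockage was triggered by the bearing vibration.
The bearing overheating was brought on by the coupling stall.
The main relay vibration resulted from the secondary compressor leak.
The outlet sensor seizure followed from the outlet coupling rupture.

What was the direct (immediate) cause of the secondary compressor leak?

Upstream contributors include the outlet coupling rupture, but only the outlet sensor seizure feeds directly into the secondary compressor leak.

the outlet sensor seizure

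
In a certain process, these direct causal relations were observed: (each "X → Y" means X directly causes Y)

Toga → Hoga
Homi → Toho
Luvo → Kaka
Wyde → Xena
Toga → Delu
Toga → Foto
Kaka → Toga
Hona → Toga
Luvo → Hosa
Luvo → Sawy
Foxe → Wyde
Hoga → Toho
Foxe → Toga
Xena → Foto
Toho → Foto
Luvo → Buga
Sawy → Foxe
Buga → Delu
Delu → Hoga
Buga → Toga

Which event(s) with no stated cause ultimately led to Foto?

Homi, Hona, Luvo

Tracing upstream from Foto: Foto ← Toga ← Buga ← Luvo.
A separate upstream branch: Foto ← Toga ← Hona.
A separate upstream branch: Foto ← Toho ← Homi.
Each of those chain origins has no stated cause.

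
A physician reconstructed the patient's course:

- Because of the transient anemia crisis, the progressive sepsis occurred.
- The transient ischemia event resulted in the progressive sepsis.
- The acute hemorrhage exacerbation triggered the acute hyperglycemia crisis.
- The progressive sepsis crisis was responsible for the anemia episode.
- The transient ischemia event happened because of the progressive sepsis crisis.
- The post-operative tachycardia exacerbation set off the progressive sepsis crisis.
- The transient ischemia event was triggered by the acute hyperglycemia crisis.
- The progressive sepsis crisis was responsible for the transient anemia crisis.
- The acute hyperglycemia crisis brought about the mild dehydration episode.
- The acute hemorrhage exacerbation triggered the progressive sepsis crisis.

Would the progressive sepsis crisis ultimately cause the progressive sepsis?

Yes

There is a causal chain: the progressive sepsis crisis → the transient anemia crisis → the progressive sepsis.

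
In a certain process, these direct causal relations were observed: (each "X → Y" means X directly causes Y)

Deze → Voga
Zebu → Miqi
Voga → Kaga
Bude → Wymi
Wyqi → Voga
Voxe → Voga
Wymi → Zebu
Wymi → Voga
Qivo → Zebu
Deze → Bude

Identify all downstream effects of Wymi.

Direct effects: Voga, Zebu.
2 steps out: Miqi, Kaga.
Not reachable from it: Wyqi, Deze, Bude, Voxe, Qivo.

Kaga, Miqi, Voga, Zebu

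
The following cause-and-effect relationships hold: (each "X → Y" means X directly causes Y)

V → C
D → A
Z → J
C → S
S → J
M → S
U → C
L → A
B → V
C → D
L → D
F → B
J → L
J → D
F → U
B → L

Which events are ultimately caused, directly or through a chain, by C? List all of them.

Direct effects: S, D.
2 steps out: J, A.
3 steps out: L.
Not reachable from it: Z, F, U, B, M, V.

A, D, J, L, S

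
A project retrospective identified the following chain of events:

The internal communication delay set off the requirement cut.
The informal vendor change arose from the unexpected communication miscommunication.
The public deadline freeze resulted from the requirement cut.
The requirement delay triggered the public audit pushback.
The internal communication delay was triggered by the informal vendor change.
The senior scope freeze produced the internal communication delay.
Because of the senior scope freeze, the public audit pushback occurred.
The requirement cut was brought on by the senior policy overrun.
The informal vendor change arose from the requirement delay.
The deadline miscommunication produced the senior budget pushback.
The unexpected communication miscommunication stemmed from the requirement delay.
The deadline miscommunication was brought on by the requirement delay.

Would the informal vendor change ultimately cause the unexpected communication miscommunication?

No

The informal vendor change leads to the internal communication delay, the requirement cut, the public deadline freeze; the unexpected communication miscommunication is not among them.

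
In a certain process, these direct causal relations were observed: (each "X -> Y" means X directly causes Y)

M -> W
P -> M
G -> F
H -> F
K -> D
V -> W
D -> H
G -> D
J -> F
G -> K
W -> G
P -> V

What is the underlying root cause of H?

P

Tracing upstream from H: H ← D ← G ← W ← V ← P.
P has no stated cause, so it is the root.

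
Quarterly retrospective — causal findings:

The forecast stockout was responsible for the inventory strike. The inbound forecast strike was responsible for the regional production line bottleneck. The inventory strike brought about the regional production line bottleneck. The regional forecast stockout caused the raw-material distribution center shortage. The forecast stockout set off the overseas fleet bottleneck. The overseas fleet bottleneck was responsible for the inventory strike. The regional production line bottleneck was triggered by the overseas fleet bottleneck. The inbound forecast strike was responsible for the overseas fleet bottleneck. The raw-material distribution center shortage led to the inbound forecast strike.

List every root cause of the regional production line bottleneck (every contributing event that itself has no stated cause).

Tracing upstream from the regional production line bottleneck: the regional production line bottleneck ← the inbound forecast strike ← the raw-material distribution center shortage ← the regional forecast stockout.
A separate upstream branch: the regional production line bottleneck ← the overseas fleet bottleneck ← the forecast stockout.
Each of those chain origins has no stated cause.

the forecast stockout, the regional forecast stockout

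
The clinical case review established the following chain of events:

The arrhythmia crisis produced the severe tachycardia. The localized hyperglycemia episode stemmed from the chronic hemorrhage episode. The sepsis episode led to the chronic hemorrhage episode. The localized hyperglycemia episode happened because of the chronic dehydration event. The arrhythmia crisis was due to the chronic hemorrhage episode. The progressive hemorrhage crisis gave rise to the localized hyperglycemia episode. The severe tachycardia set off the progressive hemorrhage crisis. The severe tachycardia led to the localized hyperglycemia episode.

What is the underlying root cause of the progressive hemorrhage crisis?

the sepsis episode

Tracing upstream from the progressive hemorrhage crisis: the progressive hemorrhage crisis ← the severe tachycardia ← the arrhythmia crisis ← the chronic hemorrhage episode ← the sepsis episode.
The sepsis episode has no stated cause, so it is the root.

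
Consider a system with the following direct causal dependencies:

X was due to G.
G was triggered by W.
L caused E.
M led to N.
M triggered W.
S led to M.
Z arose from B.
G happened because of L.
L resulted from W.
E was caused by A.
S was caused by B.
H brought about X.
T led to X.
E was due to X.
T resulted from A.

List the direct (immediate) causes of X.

G, H, T

Upstream contributors include B, S, M, W, L, A, but only G, H, T feed directly into X.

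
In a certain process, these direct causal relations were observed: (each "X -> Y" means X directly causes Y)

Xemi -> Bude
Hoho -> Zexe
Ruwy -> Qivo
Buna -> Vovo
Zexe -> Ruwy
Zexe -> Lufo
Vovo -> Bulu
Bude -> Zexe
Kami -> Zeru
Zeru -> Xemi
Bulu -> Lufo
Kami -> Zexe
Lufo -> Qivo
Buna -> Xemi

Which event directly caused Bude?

Xemi

Upstream contributors include Buna, Kami, Zeru, but only Xemi feeds directly into Bude.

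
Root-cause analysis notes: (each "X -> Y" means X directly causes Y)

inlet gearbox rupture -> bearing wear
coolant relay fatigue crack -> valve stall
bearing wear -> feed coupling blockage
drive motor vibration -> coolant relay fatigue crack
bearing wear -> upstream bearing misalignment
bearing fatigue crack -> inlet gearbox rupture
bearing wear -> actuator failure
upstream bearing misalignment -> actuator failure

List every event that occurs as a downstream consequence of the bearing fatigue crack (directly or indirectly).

the actuator failure, the bearing wear, the feed coupling blockage, the inlet gearbox rupture, the upstream bearing misalignment

Direct effects: the inlet gearbox rupture.
2 steps out: the bearing wear.
3 steps out: the feed coupling blockage, the upstream bearing misalignment, the actuator failure.
Not reachable from it: the drive motor vibration, the coolant relay fatigue crack, the valve stall.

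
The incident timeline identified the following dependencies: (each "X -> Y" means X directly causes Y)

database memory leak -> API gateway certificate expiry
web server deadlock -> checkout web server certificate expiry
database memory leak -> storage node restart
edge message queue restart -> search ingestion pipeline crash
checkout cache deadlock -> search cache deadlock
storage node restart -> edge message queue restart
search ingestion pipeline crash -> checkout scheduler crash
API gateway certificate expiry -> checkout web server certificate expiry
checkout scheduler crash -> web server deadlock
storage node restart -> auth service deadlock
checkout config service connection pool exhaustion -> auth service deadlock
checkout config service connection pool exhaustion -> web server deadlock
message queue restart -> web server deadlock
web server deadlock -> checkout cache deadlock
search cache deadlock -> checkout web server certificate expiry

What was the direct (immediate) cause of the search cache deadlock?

the checkout cache deadlock

Upstream contributors include the database memory leak, the storage node restart, the edge message queue restart, the checkout config service connection pool exhaustion, the search ingestion pipeline crash, the message queue restart, the checkout scheduler crash, the web server deadlock, but only the checkout cache deadlock feeds directly into the search cache deadlock.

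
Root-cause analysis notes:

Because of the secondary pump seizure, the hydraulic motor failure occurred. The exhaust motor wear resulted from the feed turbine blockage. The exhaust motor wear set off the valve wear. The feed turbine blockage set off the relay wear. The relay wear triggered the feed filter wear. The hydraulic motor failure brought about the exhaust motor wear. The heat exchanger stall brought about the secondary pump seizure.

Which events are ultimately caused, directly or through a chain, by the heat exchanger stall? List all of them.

the exhaust motor wear, the hydraulic motor failure, the secondary pump seizure, the valve wear

Direct effects: the secondary pump seizure.
2 steps out: the hydraulic motor failure.
3 steps out: the exhaust motor wear.
4 steps out: the valve wear.
Not reachable from it: the feed turbine blockage, the relay wear, the feed filter wear.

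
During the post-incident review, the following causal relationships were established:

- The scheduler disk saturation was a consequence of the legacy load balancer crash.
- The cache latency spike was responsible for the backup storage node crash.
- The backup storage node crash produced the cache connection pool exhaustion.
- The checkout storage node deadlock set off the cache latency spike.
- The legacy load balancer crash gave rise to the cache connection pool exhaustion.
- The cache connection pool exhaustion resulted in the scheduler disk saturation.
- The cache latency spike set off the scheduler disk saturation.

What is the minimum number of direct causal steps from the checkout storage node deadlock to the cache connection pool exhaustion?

Shortest chain: the checkout storage node deadlock → the cache latency spike → the backup storage node crash → the cache connection pool exhaustion.

3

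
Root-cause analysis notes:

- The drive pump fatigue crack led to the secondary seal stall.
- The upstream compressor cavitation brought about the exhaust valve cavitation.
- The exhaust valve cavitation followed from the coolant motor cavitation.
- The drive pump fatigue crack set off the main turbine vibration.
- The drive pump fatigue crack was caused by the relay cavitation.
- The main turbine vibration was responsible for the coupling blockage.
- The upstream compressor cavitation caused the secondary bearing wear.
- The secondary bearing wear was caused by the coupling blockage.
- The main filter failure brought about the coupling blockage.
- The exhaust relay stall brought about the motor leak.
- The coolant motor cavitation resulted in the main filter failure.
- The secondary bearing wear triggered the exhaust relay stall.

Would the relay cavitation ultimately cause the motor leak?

Yes

There is a causal chain: the relay cavitation → the drive pump fatigue crack → the main turbine vibration → the coupling blockage → the secondary bearing wear → the exhaust relay stall → the motor leak.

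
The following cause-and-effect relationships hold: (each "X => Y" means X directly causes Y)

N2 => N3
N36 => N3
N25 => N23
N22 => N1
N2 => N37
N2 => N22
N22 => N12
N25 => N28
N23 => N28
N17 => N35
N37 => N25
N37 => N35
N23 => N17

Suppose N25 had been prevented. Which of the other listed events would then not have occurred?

Downstream of N25: N23, N17, N28, N35.
Of those, still caused via another path: N35.
The remainder have no surviving cause.

N17, N23, N28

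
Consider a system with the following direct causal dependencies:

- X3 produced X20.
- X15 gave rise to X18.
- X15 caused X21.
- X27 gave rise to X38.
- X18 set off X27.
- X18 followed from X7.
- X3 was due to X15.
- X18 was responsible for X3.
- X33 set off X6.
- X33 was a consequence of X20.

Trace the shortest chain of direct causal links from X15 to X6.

X15 → X3
X3 → X20
X20 → X33
X33 → X6
Length: 4 steps.

X15 → X3 → X20 → X33 → X6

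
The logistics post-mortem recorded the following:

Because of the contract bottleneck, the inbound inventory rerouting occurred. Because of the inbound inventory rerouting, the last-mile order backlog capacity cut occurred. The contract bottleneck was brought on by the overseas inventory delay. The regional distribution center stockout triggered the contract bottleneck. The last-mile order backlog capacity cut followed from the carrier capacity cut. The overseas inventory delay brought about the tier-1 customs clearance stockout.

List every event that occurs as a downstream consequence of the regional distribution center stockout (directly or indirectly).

Direct effects: the contract bottleneck.
2 steps out: the inbound inventory rerouting.
3 steps out: the last-mile order backlog capacity cut.
Not reachable from it: the overseas inventory delay, the tier-1 customs clearance stockout, the carrier capacity cut.

the contract bottleneck, the inbound inventory rerouting, the last-mile order backlog capacity cut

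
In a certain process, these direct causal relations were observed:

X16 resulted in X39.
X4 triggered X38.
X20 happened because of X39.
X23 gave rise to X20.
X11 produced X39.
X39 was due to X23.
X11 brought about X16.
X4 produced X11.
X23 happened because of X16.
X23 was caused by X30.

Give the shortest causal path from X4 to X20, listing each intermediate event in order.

X4 → X11 → X39 → X20

X4 → X11
X11 → X39
X39 → X20
Length: 3 steps.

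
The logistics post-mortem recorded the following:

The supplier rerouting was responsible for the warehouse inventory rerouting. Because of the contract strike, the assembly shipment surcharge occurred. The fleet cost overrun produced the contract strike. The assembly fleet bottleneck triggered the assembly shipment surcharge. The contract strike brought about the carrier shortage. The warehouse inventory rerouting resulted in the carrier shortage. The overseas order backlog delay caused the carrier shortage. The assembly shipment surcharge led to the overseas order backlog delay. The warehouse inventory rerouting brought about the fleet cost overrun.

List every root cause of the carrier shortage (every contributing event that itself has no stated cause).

Tracing upstream from the carrier shortage: the carrier shortage ← the warehouse inventory rerouting ← the supplier rerouting.
A separate upstream branch: the carrier shortage ← the overseas order backlog delay ← the assembly shipment surcharge ← the assembly fleet bottleneck.
Each of those chain origins has no stated cause.

the assembly fleet bottleneck, the supplier rerouting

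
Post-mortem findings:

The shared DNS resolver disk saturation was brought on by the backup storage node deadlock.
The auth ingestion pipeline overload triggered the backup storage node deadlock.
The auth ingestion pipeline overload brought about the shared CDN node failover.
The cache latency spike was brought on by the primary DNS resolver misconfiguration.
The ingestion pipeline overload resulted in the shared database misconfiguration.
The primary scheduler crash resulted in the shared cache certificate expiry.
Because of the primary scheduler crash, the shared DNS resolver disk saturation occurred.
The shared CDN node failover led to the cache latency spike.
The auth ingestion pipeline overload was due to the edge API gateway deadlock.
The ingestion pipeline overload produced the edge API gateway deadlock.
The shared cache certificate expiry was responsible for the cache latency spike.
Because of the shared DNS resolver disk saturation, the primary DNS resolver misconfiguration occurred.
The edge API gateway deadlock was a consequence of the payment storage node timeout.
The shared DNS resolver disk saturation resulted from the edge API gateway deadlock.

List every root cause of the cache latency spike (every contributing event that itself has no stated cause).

Tracing upstream from the cache latency spike: the cache latency spike ← the shared CDN node failover ← the auth ingestion pipeline overload ← the edge API gateway deadlock ← the ingestion pipeline overload.
A separate upstream branch: the cache latency spike ← the shared CDN node failover ← the auth ingestion pipeline overload ← the edge API gateway deadlock ← the payment storage node timeout.
A separate upstream branch: the cache latency spike ← the shared cache certificate expiry ← the primary scheduler crash.
Each of those chain origins has no stated cause.

the ingestion pipeline overload, the payment storage node timeout, the primary scheduler crash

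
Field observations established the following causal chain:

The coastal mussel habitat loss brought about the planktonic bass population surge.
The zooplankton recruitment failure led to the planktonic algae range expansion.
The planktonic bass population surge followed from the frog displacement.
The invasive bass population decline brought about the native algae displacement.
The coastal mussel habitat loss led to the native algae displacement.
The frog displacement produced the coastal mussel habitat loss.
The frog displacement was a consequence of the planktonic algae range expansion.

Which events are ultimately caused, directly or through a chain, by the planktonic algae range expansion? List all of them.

Direct effects: the frog displacement.
2 steps out: the coastal mussel habitat loss, the planktonic bass population surge.
3 steps out: the native algae displacement.
Not reachable from it: the zooplankton recruitment failure, the invasive bass population decline.

the coastal mussel habitat loss, the frog displacement, the native algae displacement, the planktonic bass population surge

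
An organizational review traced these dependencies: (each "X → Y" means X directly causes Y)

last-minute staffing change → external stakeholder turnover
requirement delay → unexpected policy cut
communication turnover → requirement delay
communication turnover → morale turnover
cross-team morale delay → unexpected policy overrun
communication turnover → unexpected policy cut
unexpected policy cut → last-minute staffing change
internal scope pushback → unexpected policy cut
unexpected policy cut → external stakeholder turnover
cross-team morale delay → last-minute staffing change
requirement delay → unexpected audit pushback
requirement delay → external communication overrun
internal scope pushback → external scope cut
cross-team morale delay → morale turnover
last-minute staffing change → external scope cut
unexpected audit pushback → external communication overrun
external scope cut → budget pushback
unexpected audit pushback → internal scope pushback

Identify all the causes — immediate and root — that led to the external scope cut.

Immediate causes of the external scope cut: the internal scope pushback, the last-minute staffing change.
Further upstream: the communication turnover, the cross-team morale delay, the requirement delay, the unexpected audit pushback, the unexpected policy cut.

the communication turnover, the cross-team morale delay, the internal scope pushback, the last-minute staffing change, the requirement delay, the unexpected audit pushback, the unexpected policy cut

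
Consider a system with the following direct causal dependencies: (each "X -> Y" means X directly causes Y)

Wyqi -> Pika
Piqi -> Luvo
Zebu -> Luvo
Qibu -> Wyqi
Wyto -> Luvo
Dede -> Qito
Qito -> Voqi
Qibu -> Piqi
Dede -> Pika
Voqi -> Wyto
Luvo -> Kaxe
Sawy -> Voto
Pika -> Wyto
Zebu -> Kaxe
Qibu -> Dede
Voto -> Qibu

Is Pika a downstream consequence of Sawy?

Yes

There is a causal chain: Sawy → Voto → Qibu → Dede → Pika.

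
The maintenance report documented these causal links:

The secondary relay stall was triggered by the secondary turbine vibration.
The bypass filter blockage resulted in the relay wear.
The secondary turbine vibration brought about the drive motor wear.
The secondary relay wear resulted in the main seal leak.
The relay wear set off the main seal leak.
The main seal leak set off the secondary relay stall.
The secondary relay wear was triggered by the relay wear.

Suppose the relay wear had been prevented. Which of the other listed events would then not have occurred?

the main seal leak, the secondary relay wear

Downstream of the relay wear: the secondary relay wear, the main seal leak, the secondary relay stall.
Of those, still caused via another path: the secondary relay stall.
The remainder have no surviving cause.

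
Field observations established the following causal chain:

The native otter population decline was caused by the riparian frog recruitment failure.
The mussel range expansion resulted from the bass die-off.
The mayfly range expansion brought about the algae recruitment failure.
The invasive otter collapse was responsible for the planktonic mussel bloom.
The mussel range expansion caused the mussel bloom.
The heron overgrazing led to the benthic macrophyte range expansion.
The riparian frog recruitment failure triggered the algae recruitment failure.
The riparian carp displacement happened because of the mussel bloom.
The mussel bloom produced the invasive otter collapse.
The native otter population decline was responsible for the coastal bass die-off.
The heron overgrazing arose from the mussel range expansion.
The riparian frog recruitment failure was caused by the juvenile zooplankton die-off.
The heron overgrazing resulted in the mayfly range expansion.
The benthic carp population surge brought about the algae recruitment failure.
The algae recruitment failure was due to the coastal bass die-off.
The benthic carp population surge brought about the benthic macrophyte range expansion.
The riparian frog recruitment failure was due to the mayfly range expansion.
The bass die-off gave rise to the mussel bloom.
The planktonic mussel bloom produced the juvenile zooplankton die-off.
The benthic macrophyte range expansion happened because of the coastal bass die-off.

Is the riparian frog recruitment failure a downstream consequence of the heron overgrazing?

There is a causal chain: the heron overgrazing → the mayfly range expansion → the riparian frog recruitment failure.

Yes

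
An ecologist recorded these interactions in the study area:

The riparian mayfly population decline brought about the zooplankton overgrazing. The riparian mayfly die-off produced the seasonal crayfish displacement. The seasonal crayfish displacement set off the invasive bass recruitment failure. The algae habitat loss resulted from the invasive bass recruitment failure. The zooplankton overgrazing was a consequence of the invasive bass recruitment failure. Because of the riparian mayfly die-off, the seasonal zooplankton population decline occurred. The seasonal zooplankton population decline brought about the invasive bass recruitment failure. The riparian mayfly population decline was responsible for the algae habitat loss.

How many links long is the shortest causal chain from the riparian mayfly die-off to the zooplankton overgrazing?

3

Shortest chain: the riparian mayfly die-off → the seasonal crayfish displacement → the invasive bass recruitment failure → the zooplankton overgrazing.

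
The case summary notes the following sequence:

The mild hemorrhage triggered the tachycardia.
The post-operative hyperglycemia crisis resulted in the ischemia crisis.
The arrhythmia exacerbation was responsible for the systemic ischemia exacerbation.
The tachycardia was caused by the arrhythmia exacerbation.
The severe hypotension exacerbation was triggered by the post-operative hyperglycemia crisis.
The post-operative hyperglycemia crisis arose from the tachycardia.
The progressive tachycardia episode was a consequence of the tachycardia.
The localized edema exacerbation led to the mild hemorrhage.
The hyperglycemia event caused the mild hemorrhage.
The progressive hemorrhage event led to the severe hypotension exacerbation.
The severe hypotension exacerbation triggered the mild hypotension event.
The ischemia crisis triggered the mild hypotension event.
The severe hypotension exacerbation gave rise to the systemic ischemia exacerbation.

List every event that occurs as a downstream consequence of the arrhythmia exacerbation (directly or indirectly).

Direct effects: the tachycardia, the systemic ischemia exacerbation.
2 steps out: the post-operative hyperglycemia crisis, the progressive tachycardia episode.
3 steps out: the ischemia crisis, the severe hypotension exacerbation.
4 steps out: the mild hypotension event.
Not reachable from it: the localized edema exacerbation, the hyperglycemia event, the mild hemorrhage, the progressive hemorrhage event.

the ischemia crisis, the mild hypotension event, the post-operative hyperglycemia crisis, the progressive tachycardia episode, the severe hypotension exacerbation, the systemic ischemia exacerbation, the tachycardia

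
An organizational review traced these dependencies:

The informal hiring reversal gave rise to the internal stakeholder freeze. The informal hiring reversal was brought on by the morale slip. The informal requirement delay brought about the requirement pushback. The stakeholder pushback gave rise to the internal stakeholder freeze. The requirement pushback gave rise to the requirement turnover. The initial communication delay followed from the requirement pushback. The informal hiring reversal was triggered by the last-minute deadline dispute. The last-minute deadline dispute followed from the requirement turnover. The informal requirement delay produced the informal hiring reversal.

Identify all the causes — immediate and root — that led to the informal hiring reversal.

the informal requirement delay, the last-minute deadline dispute, the morale slip, the requirement pushback, the requirement turnover

Immediate causes of the informal hiring reversal: the informal requirement delay, the morale slip, the last-minute deadline dispute.
Further upstream: the requirement pushback, the requirement turnover.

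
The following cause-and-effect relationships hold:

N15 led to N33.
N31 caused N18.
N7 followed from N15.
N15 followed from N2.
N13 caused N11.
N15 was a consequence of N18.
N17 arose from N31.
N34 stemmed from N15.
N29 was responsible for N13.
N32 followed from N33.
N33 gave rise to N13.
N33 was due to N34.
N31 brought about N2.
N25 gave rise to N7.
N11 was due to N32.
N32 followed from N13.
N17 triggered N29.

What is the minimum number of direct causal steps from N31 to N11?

4

Shortest chain: N31 → N17 → N29 → N13 → N11.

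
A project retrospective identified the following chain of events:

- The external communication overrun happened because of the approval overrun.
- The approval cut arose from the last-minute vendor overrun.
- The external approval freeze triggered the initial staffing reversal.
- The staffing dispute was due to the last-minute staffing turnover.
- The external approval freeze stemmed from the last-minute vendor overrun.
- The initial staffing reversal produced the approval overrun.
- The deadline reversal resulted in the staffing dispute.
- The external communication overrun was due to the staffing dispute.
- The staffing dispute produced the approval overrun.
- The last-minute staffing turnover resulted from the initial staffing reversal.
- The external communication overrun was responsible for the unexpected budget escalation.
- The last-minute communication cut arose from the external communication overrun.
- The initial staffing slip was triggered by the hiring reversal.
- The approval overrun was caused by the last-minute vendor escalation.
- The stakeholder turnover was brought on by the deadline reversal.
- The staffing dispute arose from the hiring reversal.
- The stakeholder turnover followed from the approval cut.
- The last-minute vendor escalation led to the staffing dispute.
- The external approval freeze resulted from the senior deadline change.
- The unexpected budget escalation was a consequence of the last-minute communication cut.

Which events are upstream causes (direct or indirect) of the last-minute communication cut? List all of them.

the approval overrun, the deadline reversal, the external approval freeze, the external communication overrun, the hiring reversal, the initial staffing reversal, the last-minute staffing turnover, the last-minute vendor escalation, the last-minute vendor overrun, the senior deadline change, the staffing dispute

Immediate cause of the last-minute communication cut: the external communication overrun.
Further upstream: the senior deadline change, the last-minute vendor overrun, the external approval freeze, the hiring reversal, the initial staffing reversal, the last-minute vendor escalation, the last-minute staffing turnover, the deadline reversal, the staffing dispute, the approval overrun.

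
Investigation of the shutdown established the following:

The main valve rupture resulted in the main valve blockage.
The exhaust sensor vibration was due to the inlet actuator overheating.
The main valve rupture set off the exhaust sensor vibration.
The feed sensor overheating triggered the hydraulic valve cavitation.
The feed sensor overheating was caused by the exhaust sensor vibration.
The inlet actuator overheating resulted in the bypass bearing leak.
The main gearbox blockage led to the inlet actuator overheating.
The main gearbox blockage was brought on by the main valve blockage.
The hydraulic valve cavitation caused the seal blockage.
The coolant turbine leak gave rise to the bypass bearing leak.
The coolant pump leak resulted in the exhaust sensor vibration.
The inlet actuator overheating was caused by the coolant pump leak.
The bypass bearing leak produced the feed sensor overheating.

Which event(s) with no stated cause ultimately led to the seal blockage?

the coolant pump leak, the coolant turbine leak, the main valve rupture

Tracing upstream from the seal blockage: the seal blockage ← the hydraulic valve cavitation ← the feed sensor overheating ← the exhaust sensor vibration ← the main valve rupture.
A separate upstream branch: the seal blockage ← the hydraulic valve cavitation ← the feed sensor overheating ← the exhaust sensor vibration ← the coolant pump leak.
A separate upstream branch: the seal blockage ← the hydraulic valve cavitation ← the feed sensor overheating ← the bypass bearing leak ← the coolant turbine leak.
Each of those chain origins has no stated cause.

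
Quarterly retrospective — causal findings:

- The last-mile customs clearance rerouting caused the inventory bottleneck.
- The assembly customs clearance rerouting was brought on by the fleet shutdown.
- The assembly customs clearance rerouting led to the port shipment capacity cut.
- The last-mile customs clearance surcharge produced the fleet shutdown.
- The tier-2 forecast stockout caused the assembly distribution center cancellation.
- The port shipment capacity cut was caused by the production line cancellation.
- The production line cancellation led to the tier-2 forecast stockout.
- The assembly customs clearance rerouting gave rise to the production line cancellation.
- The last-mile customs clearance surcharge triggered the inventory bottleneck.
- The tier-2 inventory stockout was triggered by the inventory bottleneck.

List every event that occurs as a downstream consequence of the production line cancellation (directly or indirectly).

the assembly distribution center cancellation, the port shipment capacity cut, the tier-2 forecast stockout

Direct effects: the port shipment capacity cut, the tier-2 forecast stockout.
2 steps out: the assembly distribution center cancellation.
Not reachable from it: the last-mile customs clearance surcharge, the inventory bottleneck, the tier-2 inventory stockout, the fleet shutdown, the assembly customs clearance rerouting, the last-mile customs clearance rerouting.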